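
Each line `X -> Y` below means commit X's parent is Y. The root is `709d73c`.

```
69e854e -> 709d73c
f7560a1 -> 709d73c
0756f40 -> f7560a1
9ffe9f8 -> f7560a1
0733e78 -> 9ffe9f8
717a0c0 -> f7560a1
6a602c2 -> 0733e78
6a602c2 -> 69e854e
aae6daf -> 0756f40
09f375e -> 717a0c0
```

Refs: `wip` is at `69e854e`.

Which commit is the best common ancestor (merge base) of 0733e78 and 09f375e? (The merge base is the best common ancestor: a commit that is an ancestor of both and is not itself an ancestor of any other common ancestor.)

f7560a1

Ancestors of 0733e78: {0733e78, 709d73c, 9ffe9f8, f7560a1}.
Ancestors of 09f375e: {09f375e, 709d73c, 717a0c0, f7560a1}.
Common ancestors: {709d73c, f7560a1}.
Among these, f7560a1 is not an ancestor of any other common ancestor — it is the merge base.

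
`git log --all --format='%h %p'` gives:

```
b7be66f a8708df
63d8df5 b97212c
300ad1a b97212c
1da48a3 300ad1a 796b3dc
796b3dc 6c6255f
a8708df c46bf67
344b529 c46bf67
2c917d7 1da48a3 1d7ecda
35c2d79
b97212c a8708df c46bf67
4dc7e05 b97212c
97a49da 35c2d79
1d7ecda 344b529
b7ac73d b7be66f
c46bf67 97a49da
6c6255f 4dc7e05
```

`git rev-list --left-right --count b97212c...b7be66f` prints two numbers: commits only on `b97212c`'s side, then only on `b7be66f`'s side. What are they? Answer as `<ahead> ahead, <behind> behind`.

1 ahead, 1 behind

Reachable from b97212c: {35c2d79, 97a49da, a8708df, b97212c, c46bf67}.
Reachable from b7be66f: {35c2d79, 97a49da, a8708df, b7be66f, c46bf67}.
Only in b97212c's history (ahead): {b97212c} — 1.
Only in b7be66f's history (behind): {b7be66f} — 1.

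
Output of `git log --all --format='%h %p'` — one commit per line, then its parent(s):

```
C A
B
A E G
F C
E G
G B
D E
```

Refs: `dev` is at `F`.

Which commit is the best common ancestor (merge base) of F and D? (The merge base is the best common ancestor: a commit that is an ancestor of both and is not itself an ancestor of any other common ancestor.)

Ancestors of F: {A, B, C, E, F, G}.
Ancestors of D: {B, D, E, G}.
Common ancestors: {B, E, G}.
Among these, E is not an ancestor of any other common ancestor — it is the merge base.

E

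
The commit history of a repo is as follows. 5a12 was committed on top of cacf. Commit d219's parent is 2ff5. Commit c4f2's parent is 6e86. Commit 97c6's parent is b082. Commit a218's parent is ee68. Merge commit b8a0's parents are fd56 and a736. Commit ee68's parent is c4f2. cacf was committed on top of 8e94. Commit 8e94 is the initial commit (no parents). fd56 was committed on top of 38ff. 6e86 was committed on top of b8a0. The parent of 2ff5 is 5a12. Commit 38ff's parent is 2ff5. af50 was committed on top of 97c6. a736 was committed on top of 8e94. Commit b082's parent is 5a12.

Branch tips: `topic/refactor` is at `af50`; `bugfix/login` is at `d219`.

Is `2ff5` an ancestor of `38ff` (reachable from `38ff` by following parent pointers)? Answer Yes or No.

Yes

Ancestors of 38ff (commits reachable by following parents): {2ff5, 38ff, 5a12, 8e94, cacf}.
2ff5 is in that set, so it is an ancestor of 38ff.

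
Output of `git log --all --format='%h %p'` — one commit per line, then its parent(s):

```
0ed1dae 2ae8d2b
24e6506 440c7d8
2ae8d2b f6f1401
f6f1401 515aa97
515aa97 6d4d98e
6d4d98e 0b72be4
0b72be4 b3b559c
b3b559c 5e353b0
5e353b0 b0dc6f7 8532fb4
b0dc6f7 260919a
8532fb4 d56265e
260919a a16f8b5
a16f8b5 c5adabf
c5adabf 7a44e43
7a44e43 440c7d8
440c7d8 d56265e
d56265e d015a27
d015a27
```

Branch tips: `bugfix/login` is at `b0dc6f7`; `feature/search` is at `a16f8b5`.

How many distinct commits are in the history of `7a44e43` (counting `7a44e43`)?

Walking parent pointers from 7a44e43: reachable set = {440c7d8, 7a44e43, d015a27, d56265e}.
That is 4 commits.

4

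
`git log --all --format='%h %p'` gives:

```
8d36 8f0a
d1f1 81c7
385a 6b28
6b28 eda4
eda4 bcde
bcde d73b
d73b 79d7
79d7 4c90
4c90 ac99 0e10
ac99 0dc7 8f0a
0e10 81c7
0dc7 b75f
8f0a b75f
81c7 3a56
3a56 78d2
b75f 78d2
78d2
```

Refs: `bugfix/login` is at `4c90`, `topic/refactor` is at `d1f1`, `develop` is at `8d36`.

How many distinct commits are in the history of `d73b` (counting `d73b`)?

11

Walking parent pointers from d73b: reachable set = {0dc7, 0e10, 3a56, 4c90, 78d2, 79d7, 81c7, 8f0a, ac99, b75f, d73b}.
That is 11 commits.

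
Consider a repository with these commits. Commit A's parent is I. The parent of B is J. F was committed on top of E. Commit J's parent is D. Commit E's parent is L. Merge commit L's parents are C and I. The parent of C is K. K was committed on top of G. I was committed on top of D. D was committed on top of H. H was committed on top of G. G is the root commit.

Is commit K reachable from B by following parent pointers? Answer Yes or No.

No

Ancestors of B: {B, D, G, H, J}.
K is not in that set, so it is not an ancestor of B.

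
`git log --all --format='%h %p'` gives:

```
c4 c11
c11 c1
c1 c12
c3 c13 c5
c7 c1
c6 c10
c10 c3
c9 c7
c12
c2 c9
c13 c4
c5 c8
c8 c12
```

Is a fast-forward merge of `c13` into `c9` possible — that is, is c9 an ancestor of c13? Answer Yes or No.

No

A fast-forward from c9 to c13 is possible iff c9 is an ancestor of c13.
Ancestors of c13: {c1, c11, c12, c13, c4}.
c9 is not among them, so fast-forward is not possible.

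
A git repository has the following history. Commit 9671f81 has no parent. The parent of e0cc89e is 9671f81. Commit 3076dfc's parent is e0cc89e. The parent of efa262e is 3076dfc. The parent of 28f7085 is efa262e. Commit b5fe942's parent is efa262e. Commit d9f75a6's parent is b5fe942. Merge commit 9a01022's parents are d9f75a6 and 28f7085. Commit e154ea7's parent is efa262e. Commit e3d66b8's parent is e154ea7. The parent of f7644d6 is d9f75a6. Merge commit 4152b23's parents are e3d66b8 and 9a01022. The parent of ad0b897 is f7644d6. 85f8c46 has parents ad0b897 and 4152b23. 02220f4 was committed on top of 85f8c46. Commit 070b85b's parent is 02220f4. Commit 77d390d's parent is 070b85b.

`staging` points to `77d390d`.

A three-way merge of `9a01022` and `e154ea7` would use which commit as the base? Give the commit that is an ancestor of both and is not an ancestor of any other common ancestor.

Ancestors of 9a01022: {28f7085, 3076dfc, 9671f81, 9a01022, b5fe942, d9f75a6, e0cc89e, efa262e}.
Ancestors of e154ea7: {3076dfc, 9671f81, e0cc89e, e154ea7, efa262e}.
Common ancestors: {3076dfc, 9671f81, e0cc89e, efa262e}.
Among these, efa262e is not an ancestor of any other common ancestor — it is the merge base.

efa262e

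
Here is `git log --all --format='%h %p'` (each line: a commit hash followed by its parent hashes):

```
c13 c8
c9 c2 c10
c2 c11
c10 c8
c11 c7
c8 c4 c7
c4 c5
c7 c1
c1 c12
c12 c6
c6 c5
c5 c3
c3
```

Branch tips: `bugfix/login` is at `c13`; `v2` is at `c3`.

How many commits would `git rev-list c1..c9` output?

Reachable from c9: {c1, c10, c11, c12, c2, c3, c4, c5, c6, c7, c8, c9}.
Reachable from c1: {c1, c12, c3, c5, c6}.
In c9's history but not c1's: {c10, c11, c2, c4, c7, c8, c9} — 7 commits.

7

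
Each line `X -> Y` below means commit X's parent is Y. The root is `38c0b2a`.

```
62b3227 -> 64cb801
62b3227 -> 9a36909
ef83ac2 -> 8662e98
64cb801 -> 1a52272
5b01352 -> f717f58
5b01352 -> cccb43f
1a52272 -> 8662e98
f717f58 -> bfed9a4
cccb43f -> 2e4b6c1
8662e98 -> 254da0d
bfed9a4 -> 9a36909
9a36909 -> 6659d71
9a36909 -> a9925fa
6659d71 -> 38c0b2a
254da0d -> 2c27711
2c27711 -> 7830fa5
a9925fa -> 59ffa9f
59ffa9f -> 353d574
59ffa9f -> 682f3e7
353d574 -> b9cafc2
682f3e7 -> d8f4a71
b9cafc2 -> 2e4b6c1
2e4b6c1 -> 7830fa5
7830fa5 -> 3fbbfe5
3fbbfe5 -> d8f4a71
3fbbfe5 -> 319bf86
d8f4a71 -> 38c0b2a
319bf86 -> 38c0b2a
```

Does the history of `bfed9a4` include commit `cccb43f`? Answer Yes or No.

No

Ancestors of bfed9a4: {2e4b6c1, 319bf86, 353d574, 38c0b2a, 3fbbfe5, 59ffa9f, 6659d71, 682f3e7, 7830fa5, 9a36909, a9925fa, b9cafc2, bfed9a4, d8f4a71}.
cccb43f is not in that set, so it is not an ancestor of bfed9a4.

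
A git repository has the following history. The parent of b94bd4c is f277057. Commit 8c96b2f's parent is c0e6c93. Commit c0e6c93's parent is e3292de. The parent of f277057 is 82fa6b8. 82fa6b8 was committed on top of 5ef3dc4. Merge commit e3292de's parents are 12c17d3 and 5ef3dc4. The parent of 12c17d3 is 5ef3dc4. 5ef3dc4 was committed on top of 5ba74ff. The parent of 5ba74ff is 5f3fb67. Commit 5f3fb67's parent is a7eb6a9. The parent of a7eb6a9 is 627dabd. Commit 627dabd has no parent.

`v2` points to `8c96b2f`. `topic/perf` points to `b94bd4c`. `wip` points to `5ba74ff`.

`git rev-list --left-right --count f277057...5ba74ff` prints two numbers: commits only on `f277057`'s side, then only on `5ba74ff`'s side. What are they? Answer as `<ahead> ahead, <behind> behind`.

Reachable from f277057: {5ba74ff, 5ef3dc4, 5f3fb67, 627dabd, 82fa6b8, a7eb6a9, f277057}.
Reachable from 5ba74ff: {5ba74ff, 5f3fb67, 627dabd, a7eb6a9}.
Only in f277057's history (ahead): {5ef3dc4, 82fa6b8, f277057} — 3.
Only in 5ba74ff's history (behind): {} — 0.

3 ahead, 0 behind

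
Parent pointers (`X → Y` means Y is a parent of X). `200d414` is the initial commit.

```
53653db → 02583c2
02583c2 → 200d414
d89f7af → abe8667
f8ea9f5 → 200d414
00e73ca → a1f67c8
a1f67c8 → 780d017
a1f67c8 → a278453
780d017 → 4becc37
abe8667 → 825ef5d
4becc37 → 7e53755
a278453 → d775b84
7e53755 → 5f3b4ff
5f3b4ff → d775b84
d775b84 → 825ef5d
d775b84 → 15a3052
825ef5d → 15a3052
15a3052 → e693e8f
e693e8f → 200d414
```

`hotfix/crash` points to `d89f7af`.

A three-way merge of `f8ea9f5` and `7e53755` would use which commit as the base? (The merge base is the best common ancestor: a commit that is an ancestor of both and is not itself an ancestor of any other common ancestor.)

200d414

Ancestors of f8ea9f5: {200d414, f8ea9f5}.
Ancestors of 7e53755: {15a3052, 200d414, 5f3b4ff, 7e53755, 825ef5d, d775b84, e693e8f}.
Common ancestors: {200d414}.
The only common ancestor is 200d414, so it is the merge base.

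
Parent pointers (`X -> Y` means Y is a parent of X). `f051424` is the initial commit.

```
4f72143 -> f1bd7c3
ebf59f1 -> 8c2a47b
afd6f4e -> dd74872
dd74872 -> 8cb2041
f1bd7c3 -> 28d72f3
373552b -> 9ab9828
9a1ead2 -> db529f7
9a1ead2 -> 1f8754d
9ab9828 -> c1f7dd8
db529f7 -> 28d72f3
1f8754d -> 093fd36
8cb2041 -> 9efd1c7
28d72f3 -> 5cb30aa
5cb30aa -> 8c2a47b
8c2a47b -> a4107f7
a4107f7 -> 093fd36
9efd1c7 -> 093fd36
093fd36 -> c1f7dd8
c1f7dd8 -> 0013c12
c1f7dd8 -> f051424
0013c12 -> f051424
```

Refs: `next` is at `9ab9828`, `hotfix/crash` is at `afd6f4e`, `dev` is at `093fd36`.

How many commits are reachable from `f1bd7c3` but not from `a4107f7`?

Reachable from f1bd7c3: {0013c12, 093fd36, 28d72f3, 5cb30aa, 8c2a47b, a4107f7, c1f7dd8, f051424, f1bd7c3}.
Reachable from a4107f7: {0013c12, 093fd36, a4107f7, c1f7dd8, f051424}.
In f1bd7c3's history but not a4107f7's: {28d72f3, 5cb30aa, 8c2a47b, f1bd7c3} — 4 commits.

4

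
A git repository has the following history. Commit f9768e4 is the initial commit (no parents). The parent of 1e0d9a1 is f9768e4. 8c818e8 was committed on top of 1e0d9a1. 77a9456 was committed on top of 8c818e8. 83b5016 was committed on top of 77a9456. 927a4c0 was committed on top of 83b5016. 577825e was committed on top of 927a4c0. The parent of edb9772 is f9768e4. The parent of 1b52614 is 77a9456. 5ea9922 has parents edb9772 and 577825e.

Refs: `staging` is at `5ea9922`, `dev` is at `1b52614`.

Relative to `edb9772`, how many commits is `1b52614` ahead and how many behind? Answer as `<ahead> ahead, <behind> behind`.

4 ahead, 1 behind

Reachable from 1b52614: {1b52614, 1e0d9a1, 77a9456, 8c818e8, f9768e4}.
Reachable from edb9772: {edb9772, f9768e4}.
Only in 1b52614's history (ahead): {1b52614, 1e0d9a1, 77a9456, 8c818e8} — 4.
Only in edb9772's history (behind): {edb9772} — 1.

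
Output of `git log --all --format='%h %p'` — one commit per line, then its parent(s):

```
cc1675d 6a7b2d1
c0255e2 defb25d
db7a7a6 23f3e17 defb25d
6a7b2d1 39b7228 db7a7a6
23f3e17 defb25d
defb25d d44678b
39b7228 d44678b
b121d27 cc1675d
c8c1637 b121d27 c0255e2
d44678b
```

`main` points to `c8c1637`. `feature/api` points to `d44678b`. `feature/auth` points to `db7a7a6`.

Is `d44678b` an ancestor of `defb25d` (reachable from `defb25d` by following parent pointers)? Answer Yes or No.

Ancestors of defb25d (commits reachable by following parents): {d44678b, defb25d}.
d44678b is in that set, so it is an ancestor of defb25d.

Yes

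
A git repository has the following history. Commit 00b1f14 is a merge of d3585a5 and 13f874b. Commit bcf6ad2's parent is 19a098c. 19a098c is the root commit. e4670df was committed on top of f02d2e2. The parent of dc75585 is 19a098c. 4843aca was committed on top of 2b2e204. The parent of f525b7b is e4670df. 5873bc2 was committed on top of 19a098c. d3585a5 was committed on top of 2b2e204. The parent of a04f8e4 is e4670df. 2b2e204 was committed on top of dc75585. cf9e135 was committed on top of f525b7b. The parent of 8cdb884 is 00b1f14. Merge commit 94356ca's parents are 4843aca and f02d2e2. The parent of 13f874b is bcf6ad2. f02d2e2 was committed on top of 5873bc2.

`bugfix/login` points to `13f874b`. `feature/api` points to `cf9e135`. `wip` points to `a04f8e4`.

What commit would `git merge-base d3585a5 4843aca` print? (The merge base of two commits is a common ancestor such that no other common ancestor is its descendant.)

2b2e204

Ancestors of d3585a5: {19a098c, 2b2e204, d3585a5, dc75585}.
Ancestors of 4843aca: {19a098c, 2b2e204, 4843aca, dc75585}.
Common ancestors: {19a098c, 2b2e204, dc75585}.
Among these, 2b2e204 is not an ancestor of any other common ancestor — it is the merge base.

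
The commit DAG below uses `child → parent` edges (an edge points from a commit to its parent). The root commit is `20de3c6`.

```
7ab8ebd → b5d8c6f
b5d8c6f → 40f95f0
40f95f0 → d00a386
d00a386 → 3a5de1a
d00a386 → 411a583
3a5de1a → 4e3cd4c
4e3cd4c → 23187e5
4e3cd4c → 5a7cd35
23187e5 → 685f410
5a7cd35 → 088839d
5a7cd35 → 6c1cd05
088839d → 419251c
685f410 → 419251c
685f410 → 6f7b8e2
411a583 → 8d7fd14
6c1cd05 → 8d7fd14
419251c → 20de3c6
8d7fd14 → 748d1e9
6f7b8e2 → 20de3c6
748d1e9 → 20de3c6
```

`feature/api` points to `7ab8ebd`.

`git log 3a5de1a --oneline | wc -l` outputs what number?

12

Walking parent pointers from 3a5de1a: reachable set = {088839d, 20de3c6, 23187e5, 3a5de1a, 419251c, 4e3cd4c, 5a7cd35, 685f410, 6c1cd05, 6f7b8e2, 748d1e9, 8d7fd14}.
That is 12 commits.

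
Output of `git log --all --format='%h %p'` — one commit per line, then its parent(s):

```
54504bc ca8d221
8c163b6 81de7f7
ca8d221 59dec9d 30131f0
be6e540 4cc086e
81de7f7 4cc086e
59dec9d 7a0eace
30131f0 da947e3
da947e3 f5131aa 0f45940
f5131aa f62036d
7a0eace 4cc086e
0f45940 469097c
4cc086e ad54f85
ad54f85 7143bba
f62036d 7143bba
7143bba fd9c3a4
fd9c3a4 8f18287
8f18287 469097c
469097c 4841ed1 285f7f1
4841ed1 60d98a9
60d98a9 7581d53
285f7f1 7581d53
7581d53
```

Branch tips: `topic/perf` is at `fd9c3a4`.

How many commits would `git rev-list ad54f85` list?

Walking parent pointers from ad54f85: reachable set = {285f7f1, 469097c, 4841ed1, 60d98a9, 7143bba, 7581d53, 8f18287, ad54f85, fd9c3a4}.
That is 9 commits.

9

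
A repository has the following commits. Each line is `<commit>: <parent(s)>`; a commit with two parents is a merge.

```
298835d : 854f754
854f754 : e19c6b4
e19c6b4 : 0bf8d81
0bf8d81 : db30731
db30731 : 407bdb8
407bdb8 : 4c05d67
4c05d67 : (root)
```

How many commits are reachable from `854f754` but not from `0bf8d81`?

Reachable from 854f754: {0bf8d81, 407bdb8, 4c05d67, 854f754, db30731, e19c6b4}.
Reachable from 0bf8d81: {0bf8d81, 407bdb8, 4c05d67, db30731}.
In 854f754's history but not 0bf8d81's: {854f754, e19c6b4} — 2 commits.

2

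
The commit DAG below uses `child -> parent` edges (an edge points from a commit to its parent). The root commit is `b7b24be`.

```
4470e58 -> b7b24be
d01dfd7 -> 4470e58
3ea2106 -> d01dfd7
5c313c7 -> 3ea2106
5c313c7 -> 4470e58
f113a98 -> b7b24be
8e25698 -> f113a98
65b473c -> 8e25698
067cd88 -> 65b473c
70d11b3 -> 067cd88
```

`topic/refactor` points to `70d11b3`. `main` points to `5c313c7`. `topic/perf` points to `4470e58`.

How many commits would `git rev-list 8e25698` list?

3

Walking parent pointers from 8e25698: reachable set = {8e25698, b7b24be, f113a98}.
That is 3 commits.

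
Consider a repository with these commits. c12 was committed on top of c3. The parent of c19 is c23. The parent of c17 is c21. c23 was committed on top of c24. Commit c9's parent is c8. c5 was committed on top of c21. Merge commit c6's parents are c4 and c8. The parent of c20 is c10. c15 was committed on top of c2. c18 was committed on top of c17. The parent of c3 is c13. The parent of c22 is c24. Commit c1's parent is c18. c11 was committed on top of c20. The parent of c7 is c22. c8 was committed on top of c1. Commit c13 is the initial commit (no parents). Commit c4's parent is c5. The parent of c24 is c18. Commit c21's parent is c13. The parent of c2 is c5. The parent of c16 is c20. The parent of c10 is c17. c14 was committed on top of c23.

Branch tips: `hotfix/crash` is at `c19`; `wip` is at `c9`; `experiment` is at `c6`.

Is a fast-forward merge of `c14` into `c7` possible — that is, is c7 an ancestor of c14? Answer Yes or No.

A fast-forward from c7 to c14 is possible iff c7 is an ancestor of c14.
Ancestors of c14: {c13, c14, c17, c18, c21, c23, c24}.
c7 is not among them, so fast-forward is not possible.

No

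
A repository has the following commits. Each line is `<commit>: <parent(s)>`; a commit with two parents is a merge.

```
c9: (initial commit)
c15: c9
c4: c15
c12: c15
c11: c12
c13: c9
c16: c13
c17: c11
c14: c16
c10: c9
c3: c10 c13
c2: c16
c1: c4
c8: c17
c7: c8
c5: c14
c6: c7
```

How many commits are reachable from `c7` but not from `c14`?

6

Reachable from c7: {c11, c12, c15, c17, c7, c8, c9}.
Reachable from c14: {c13, c14, c16, c9}.
In c7's history but not c14's: {c11, c12, c15, c17, c7, c8} — 6 commits.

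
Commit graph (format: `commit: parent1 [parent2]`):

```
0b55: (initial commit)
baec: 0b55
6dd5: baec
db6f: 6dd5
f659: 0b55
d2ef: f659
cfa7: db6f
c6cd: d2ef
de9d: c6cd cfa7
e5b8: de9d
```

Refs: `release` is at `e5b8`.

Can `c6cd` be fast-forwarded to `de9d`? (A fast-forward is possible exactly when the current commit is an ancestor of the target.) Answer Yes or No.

Yes

A fast-forward from c6cd to de9d is possible iff c6cd is an ancestor of de9d.
Ancestors of de9d: {0b55, 6dd5, baec, c6cd, cfa7, d2ef, db6f, de9d, f659}.
c6cd is among them, so fast-forward is possible.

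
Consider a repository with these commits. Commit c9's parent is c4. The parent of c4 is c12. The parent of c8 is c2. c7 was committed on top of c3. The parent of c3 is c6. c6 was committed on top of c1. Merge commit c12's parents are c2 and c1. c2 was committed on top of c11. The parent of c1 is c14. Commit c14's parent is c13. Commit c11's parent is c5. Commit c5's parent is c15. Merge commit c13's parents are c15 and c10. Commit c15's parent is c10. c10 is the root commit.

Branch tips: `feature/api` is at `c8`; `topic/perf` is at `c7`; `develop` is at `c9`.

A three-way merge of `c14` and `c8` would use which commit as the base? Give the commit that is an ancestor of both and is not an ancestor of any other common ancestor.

c15

Ancestors of c14: {c10, c13, c14, c15}.
Ancestors of c8: {c10, c11, c15, c2, c5, c8}.
Common ancestors: {c10, c15}.
Among these, c15 is not an ancestor of any other common ancestor — it is the merge base.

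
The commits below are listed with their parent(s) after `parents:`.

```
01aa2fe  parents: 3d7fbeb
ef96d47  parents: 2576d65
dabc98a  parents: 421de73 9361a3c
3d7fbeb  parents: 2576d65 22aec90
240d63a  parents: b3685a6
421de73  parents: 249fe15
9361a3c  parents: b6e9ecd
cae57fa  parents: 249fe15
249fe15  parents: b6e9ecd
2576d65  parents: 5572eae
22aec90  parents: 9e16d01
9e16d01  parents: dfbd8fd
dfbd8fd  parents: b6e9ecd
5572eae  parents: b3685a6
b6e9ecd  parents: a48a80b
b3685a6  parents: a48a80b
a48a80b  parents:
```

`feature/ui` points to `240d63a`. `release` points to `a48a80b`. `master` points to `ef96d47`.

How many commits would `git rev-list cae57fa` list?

Walking parent pointers from cae57fa: reachable set = {249fe15, a48a80b, b6e9ecd, cae57fa}.
That is 4 commits.

4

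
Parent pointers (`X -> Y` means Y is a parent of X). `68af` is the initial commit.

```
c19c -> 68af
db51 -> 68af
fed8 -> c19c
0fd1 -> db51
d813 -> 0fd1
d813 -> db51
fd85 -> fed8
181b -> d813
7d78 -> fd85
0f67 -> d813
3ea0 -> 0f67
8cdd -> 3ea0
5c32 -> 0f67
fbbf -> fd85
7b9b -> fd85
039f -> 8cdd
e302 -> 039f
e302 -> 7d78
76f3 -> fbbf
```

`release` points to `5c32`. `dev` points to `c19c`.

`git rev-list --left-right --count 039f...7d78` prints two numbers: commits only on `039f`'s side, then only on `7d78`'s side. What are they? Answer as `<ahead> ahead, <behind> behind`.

Reachable from 039f: {039f, 0f67, 0fd1, 3ea0, 68af, 8cdd, d813, db51}.
Reachable from 7d78: {68af, 7d78, c19c, fd85, fed8}.
Only in 039f's history (ahead): {039f, 0f67, 0fd1, 3ea0, 8cdd, d813, db51} — 7.
Only in 7d78's history (behind): {7d78, c19c, fd85, fed8} — 4.

7 ahead, 4 behind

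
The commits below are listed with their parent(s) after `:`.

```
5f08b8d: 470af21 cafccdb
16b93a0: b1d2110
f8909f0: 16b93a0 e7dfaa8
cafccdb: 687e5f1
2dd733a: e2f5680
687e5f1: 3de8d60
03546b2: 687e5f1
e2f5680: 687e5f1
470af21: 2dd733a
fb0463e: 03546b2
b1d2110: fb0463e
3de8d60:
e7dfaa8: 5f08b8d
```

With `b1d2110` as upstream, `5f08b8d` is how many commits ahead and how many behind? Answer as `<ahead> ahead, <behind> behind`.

5 ahead, 3 behind

Reachable from 5f08b8d: {2dd733a, 3de8d60, 470af21, 5f08b8d, 687e5f1, cafccdb, e2f5680}.
Reachable from b1d2110: {03546b2, 3de8d60, 687e5f1, b1d2110, fb0463e}.
Only in 5f08b8d's history (ahead): {2dd733a, 470af21, 5f08b8d, cafccdb, e2f5680} — 5.
Only in b1d2110's history (behind): {03546b2, b1d2110, fb0463e} — 3.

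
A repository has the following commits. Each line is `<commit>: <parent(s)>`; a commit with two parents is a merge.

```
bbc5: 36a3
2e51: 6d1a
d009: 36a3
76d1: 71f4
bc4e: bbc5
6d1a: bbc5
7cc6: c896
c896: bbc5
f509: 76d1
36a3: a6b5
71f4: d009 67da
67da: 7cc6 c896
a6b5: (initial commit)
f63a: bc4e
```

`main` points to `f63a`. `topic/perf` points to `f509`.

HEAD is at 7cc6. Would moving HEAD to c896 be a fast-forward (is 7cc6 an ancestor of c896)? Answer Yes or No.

A fast-forward from 7cc6 to c896 is possible iff 7cc6 is an ancestor of c896.
Ancestors of c896: {36a3, a6b5, bbc5, c896}.
7cc6 is not among them, so fast-forward is not possible.

No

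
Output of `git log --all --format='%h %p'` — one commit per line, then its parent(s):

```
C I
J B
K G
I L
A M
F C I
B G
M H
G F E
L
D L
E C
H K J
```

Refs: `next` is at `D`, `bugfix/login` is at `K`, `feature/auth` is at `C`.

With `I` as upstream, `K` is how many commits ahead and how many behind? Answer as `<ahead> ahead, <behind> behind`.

Reachable from K: {C, E, F, G, I, K, L}.
Reachable from I: {I, L}.
Only in K's history (ahead): {C, E, F, G, K} — 5.
Only in I's history (behind): {} — 0.

5 ahead, 0 behind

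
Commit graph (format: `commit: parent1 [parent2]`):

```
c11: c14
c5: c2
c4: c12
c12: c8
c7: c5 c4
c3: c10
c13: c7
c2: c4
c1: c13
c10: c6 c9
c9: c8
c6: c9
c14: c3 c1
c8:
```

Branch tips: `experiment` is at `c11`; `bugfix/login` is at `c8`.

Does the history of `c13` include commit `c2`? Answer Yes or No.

Ancestors of c13 (commits reachable by following parents): {c12, c13, c2, c4, c5, c7, c8}.
c2 is in that set, so it is an ancestor of c13.

Yes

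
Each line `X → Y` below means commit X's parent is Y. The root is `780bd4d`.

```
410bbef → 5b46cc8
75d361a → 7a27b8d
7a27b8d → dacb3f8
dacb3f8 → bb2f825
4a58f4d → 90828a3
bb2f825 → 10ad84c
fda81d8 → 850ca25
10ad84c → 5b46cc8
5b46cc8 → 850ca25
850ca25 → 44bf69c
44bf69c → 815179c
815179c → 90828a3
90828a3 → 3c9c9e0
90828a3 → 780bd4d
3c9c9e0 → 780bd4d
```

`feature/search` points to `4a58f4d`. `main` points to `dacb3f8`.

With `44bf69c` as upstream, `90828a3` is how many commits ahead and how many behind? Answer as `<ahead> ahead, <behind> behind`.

0 ahead, 2 behind

Reachable from 90828a3: {3c9c9e0, 780bd4d, 90828a3}.
Reachable from 44bf69c: {3c9c9e0, 44bf69c, 780bd4d, 815179c, 90828a3}.
Only in 90828a3's history (ahead): {} — 0.
Only in 44bf69c's history (behind): {44bf69c, 815179c} — 2.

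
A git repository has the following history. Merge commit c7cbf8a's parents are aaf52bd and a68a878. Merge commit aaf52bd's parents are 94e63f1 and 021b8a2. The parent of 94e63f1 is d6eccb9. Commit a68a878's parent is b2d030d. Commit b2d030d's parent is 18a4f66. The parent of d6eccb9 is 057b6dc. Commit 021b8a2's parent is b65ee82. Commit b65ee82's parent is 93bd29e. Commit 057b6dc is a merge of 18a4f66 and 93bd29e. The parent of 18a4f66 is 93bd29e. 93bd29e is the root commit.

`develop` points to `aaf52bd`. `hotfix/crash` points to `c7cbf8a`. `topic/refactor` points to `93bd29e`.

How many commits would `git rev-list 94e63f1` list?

Walking parent pointers from 94e63f1: reachable set = {057b6dc, 18a4f66, 93bd29e, 94e63f1, d6eccb9}.
That is 5 commits.

5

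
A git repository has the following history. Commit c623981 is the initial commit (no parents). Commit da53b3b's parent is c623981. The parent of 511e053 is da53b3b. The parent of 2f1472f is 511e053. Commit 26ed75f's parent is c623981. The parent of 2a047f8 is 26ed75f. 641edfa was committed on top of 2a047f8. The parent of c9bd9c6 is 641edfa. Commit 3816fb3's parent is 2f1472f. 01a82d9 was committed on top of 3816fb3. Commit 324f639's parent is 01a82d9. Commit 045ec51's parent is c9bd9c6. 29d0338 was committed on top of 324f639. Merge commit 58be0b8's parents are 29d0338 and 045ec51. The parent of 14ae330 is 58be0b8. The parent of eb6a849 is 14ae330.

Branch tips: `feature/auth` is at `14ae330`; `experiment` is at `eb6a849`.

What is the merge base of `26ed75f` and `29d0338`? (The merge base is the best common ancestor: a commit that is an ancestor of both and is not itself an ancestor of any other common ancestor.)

Ancestors of 26ed75f: {26ed75f, c623981}.
Ancestors of 29d0338: {01a82d9, 29d0338, 2f1472f, 324f639, 3816fb3, 511e053, c623981, da53b3b}.
Common ancestors: {c623981}.
The only common ancestor is c623981, so it is the merge base.

c623981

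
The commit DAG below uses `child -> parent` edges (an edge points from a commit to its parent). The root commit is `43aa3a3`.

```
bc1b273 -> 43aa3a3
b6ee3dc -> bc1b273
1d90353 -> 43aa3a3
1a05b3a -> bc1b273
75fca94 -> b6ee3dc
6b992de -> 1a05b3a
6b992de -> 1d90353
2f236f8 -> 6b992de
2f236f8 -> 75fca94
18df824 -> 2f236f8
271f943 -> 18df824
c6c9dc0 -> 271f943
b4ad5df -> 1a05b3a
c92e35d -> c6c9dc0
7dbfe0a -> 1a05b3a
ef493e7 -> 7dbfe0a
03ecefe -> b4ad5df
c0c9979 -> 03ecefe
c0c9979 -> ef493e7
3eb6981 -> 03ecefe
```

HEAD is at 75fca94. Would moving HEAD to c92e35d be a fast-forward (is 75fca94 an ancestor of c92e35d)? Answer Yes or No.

Yes

A fast-forward from 75fca94 to c92e35d is possible iff 75fca94 is an ancestor of c92e35d.
Ancestors of c92e35d: {18df824, 1a05b3a, 1d90353, 271f943, 2f236f8, 43aa3a3, 6b992de, 75fca94, b6ee3dc, bc1b273, c6c9dc0, c92e35d}.
75fca94 is among them, so fast-forward is possible.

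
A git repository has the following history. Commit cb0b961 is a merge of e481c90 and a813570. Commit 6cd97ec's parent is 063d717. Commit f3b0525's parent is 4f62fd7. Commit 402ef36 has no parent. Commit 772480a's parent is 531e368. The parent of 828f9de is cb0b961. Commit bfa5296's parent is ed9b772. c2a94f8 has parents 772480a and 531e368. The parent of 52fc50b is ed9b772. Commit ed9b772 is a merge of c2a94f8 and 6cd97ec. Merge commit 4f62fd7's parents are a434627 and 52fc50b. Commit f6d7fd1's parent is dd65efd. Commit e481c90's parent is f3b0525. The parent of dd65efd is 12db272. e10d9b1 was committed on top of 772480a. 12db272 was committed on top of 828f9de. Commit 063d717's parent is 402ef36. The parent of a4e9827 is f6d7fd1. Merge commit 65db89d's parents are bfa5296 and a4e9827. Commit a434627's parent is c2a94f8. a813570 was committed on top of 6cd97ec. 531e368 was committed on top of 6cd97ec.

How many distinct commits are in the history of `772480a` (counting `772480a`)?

5

Walking parent pointers from 772480a: reachable set = {063d717, 402ef36, 531e368, 6cd97ec, 772480a}.
That is 5 commits.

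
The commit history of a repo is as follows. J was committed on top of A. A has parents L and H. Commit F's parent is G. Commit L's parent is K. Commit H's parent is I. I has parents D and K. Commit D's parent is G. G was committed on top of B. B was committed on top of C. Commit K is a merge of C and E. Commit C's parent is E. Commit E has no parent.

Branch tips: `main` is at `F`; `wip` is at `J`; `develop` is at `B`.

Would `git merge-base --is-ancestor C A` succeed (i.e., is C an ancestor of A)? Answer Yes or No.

Ancestors of A (commits reachable by following parents): {A, B, C, D, E, G, H, I, K, L}.
C is in that set, so it is an ancestor of A.

Yes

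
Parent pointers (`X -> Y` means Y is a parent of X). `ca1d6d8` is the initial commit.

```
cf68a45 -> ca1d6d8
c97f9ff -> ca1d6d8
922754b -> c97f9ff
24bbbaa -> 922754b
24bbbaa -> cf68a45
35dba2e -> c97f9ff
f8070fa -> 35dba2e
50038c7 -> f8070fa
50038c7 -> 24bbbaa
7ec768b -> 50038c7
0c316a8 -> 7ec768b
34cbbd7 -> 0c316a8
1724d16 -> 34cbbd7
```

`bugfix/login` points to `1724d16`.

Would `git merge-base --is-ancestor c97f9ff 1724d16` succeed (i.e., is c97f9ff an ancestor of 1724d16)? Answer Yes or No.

Yes

Ancestors of 1724d16 (commits reachable by following parents): {0c316a8, 1724d16, 24bbbaa, 34cbbd7, 35dba2e, 50038c7, 7ec768b, 922754b, c97f9ff, ca1d6d8, cf68a45, f8070fa}.
c97f9ff is in that set, so it is an ancestor of 1724d16.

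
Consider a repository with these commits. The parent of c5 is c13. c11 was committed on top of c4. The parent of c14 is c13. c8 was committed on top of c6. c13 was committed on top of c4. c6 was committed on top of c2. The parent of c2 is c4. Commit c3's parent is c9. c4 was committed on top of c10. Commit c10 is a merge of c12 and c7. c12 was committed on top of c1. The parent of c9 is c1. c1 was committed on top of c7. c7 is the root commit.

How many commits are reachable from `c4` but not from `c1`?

3

Reachable from c4: {c1, c10, c12, c4, c7}.
Reachable from c1: {c1, c7}.
In c4's history but not c1's: {c10, c12, c4} — 3 commits.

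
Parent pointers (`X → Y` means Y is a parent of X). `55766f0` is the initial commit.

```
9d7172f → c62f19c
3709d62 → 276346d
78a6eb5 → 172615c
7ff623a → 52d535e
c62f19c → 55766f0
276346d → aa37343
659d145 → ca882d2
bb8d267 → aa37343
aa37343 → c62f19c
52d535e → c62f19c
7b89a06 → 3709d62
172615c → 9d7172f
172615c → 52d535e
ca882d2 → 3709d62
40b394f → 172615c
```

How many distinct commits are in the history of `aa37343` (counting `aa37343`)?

Walking parent pointers from aa37343: reachable set = {55766f0, aa37343, c62f19c}.
That is 3 commits.

3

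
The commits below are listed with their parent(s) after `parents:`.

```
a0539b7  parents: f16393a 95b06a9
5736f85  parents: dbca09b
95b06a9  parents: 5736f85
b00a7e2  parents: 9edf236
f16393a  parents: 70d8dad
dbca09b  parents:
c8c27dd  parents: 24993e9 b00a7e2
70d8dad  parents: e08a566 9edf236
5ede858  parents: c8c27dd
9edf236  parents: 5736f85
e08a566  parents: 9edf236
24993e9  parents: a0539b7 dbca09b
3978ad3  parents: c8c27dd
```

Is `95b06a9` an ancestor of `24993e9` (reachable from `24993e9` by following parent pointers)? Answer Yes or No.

Ancestors of 24993e9 (commits reachable by following parents): {24993e9, 5736f85, 70d8dad, 95b06a9, 9edf236, a0539b7, dbca09b, e08a566, f16393a}.
95b06a9 is in that set, so it is an ancestor of 24993e9.

Yes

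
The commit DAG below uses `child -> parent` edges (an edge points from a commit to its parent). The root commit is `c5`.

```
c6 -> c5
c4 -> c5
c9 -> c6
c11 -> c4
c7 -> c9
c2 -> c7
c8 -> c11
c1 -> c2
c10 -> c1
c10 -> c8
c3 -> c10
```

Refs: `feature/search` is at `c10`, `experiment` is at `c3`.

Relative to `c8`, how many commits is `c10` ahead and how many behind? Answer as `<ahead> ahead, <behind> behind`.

Reachable from c10: {c1, c10, c11, c2, c4, c5, c6, c7, c8, c9}.
Reachable from c8: {c11, c4, c5, c8}.
Only in c10's history (ahead): {c1, c10, c2, c6, c7, c9} — 6.
Only in c8's history (behind): {} — 0.

6 ahead, 0 behind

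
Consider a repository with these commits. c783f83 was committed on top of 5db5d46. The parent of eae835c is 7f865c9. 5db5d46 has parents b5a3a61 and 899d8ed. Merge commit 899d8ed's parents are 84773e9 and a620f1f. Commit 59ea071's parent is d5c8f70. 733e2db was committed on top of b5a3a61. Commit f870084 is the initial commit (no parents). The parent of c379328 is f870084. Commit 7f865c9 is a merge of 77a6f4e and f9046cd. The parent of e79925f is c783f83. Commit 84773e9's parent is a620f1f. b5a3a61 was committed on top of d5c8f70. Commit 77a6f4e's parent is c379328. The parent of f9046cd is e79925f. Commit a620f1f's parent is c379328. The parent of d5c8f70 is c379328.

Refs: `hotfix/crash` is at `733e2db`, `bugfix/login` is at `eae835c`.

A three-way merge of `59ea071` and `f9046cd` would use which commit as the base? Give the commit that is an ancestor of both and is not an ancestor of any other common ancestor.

d5c8f70

Ancestors of 59ea071: {59ea071, c379328, d5c8f70, f870084}.
Ancestors of f9046cd: {5db5d46, 84773e9, 899d8ed, a620f1f, b5a3a61, c379328, c783f83, d5c8f70, e79925f, f870084, f9046cd}.
Common ancestors: {c379328, d5c8f70, f870084}.
Among these, d5c8f70 is not an ancestor of any other common ancestor — it is the merge base.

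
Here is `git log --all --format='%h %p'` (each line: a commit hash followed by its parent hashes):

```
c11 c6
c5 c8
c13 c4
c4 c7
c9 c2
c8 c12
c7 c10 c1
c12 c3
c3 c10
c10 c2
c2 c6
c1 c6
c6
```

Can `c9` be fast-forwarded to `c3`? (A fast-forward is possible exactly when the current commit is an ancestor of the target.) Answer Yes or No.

A fast-forward from c9 to c3 is possible iff c9 is an ancestor of c3.
Ancestors of c3: {c10, c2, c3, c6}.
c9 is not among them, so fast-forward is not possible.

No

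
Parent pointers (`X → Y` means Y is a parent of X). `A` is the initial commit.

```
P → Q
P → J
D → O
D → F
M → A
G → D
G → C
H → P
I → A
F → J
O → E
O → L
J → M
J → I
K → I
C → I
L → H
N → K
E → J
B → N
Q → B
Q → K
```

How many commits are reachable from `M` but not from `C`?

Reachable from M: {A, M}.
Reachable from C: {A, C, I}.
In M's history but not C's: {M} — 1 commit.

1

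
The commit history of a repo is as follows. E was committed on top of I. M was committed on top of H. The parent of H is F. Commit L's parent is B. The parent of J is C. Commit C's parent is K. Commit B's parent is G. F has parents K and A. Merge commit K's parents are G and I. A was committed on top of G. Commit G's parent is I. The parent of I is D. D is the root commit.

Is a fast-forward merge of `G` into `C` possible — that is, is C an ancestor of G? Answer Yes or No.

No

A fast-forward from C to G is possible iff C is an ancestor of G.
Ancestors of G: {D, G, I}.
C is not among them, so fast-forward is not possible.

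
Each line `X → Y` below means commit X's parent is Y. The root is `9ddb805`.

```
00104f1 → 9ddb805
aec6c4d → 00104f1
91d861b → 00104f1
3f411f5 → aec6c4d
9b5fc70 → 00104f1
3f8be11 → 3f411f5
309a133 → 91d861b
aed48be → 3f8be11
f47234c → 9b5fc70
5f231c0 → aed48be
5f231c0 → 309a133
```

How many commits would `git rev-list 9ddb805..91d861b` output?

2

Reachable from 91d861b: {00104f1, 91d861b, 9ddb805}.
Reachable from 9ddb805: {9ddb805}.
In 91d861b's history but not 9ddb805's: {00104f1, 91d861b} — 2 commits.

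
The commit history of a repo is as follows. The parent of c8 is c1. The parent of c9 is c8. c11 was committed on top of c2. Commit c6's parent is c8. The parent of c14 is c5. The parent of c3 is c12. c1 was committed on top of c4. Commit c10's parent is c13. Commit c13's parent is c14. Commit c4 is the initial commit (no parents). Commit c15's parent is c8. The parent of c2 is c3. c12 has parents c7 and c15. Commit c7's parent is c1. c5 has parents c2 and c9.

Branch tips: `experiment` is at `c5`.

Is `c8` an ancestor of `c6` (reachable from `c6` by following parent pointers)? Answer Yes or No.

Ancestors of c6 (commits reachable by following parents): {c1, c4, c6, c8}.
c8 is in that set, so it is an ancestor of c6.

Yes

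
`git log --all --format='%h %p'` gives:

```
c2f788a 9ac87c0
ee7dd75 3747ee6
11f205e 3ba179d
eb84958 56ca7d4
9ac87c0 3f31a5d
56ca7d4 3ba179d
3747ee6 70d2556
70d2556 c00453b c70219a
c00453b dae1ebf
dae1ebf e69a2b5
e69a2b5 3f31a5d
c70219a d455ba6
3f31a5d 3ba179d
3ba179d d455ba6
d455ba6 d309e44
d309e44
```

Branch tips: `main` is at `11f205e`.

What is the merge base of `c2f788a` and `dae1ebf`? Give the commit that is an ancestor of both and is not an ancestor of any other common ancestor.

3f31a5d

Ancestors of c2f788a: {3ba179d, 3f31a5d, 9ac87c0, c2f788a, d309e44, d455ba6}.
Ancestors of dae1ebf: {3ba179d, 3f31a5d, d309e44, d455ba6, dae1ebf, e69a2b5}.
Common ancestors: {3ba179d, 3f31a5d, d309e44, d455ba6}.
Among these, 3f31a5d is not an ancestor of any other common ancestor — it is the merge base.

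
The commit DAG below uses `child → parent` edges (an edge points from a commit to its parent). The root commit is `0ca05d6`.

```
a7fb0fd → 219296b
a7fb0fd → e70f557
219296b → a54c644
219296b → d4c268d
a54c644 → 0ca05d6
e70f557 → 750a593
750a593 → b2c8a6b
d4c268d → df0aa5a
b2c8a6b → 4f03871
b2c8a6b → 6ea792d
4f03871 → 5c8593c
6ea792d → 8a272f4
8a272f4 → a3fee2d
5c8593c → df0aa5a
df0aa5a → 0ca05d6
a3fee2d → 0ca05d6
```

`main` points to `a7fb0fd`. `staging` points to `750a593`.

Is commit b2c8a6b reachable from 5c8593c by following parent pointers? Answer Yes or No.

Ancestors of 5c8593c: {0ca05d6, 5c8593c, df0aa5a}.
b2c8a6b is not in that set, so it is not an ancestor of 5c8593c.

No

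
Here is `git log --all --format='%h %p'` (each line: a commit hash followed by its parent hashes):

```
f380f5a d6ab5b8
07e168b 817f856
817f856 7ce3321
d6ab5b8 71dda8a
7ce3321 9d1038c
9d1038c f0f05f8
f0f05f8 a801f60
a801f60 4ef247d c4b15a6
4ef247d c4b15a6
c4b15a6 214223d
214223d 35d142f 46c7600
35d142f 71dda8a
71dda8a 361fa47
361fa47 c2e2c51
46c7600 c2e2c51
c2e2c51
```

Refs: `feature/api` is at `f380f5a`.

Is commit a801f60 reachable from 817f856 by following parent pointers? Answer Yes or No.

Yes

Ancestors of 817f856 (commits reachable by following parents): {214223d, 35d142f, 361fa47, 46c7600, 4ef247d, 71dda8a, 7ce3321, 817f856, 9d1038c, a801f60, c2e2c51, c4b15a6, f0f05f8}.
a801f60 is in that set, so it is an ancestor of 817f856.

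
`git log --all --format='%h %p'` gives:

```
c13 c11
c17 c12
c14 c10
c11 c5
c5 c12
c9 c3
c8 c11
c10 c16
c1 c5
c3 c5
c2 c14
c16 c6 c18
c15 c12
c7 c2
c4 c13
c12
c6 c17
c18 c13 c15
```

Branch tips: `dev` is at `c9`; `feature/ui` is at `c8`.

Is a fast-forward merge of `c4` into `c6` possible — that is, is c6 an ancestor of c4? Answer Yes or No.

No

A fast-forward from c6 to c4 is possible iff c6 is an ancestor of c4.
Ancestors of c4: {c11, c12, c13, c4, c5}.
c6 is not among them, so fast-forward is not possible.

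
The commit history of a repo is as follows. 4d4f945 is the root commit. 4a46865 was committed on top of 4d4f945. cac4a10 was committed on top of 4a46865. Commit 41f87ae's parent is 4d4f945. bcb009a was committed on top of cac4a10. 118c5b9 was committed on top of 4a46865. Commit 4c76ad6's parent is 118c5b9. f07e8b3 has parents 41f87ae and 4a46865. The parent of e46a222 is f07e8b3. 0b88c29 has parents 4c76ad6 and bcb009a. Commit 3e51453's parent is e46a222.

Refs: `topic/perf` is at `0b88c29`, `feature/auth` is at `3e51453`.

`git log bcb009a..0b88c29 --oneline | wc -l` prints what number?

3

Reachable from 0b88c29: {0b88c29, 118c5b9, 4a46865, 4c76ad6, 4d4f945, bcb009a, cac4a10}.
Reachable from bcb009a: {4a46865, 4d4f945, bcb009a, cac4a10}.
In 0b88c29's history but not bcb009a's: {0b88c29, 118c5b9, 4c76ad6} — 3 commits.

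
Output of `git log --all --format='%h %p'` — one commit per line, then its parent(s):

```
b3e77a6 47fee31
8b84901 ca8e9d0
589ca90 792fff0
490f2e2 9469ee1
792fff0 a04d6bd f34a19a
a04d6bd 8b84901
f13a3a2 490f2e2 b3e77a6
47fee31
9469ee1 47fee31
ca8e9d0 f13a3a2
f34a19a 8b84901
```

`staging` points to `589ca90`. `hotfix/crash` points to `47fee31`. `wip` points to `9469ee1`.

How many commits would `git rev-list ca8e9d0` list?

Walking parent pointers from ca8e9d0: reachable set = {47fee31, 490f2e2, 9469ee1, b3e77a6, ca8e9d0, f13a3a2}.
That is 6 commits.

6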